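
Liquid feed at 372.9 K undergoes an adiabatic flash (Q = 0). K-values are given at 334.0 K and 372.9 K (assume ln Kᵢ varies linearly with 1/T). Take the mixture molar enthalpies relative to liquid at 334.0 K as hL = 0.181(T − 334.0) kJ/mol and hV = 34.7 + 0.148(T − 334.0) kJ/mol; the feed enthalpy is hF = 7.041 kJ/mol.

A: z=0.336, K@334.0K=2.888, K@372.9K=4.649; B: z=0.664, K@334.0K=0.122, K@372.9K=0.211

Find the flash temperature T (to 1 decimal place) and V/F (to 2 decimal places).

Adiabatic flash: solve Rachford–Rice at each trial T, then check hF = ψ·hV(T) + (1−ψ)·hL(T).
  T = 334.0 K: K = (2.888, 0.122), RR gives ψ = 0.031, H_out = 1.075 kJ/mol
  T = 372.9 K: K = (4.649, 0.211), RR gives ψ = 0.244, H_out = 15.191 kJ/mol
  T = 353.4 K: K = (3.710, 0.163), RR gives ψ = 0.156, H_out = 8.836 kJ/mol
  T = 343.7 K: K = (3.285, 0.141), RR gives ψ = 0.101, H_out = 5.221 kJ/mol
  T = 348.5 K: K = (3.492, 0.152), RR gives ψ = 0.130, H_out = 7.062 kJ/mol
  T = 346.1 K: K = (3.388, 0.147), RR gives ψ = 0.116, H_out = 6.156 kJ/mol
Linear interpolation between T = 346.1 (H_out = 6.156) and T = 348.5 (H_out = 7.062) on hF = 7.041 gives T ≈ 348.4 K, at which ψ = 0.13.

T = 348.4 K, V/F = 0.13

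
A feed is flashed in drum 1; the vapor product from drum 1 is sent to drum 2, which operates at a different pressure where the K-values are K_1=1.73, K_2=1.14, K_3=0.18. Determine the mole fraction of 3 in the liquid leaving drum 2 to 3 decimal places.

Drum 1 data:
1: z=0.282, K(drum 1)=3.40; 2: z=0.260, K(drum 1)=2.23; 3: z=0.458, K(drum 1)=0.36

Drum 1:
Let ψ₁ = V/F and solve Σ zᵢ(Kᵢ−1)/(1+ψ₁(Kᵢ−1)) = 0.
Check two-phase: ΣzᵢKᵢ = 1.703 > 1 and Σzᵢ/Kᵢ = 1.472 > 1, so g(0) = 0.703 > 0 and g(1) = -0.472 < 0.
Iterate (Newton) starting at ψ₁ = 0.54:
  ψ₁ = 0.540: g = 0.0390, g' = -0.888 → ψ₁ = 0.584
Converged at ψ₁ = 0.584.
Drum-1 compositions:
  1: x = 0.117, y = 0.399
  2: x = 0.151, y = 0.337
  3: x = 0.731, y = 0.263
Drum-2 feed = drum-1 vapor: z₂ = (0.3993, 0.3375, 0.2632).
Drum 2:
Material balance + equilibrium reduce to Σ zᵢ(Kᵢ−1)/(1+ψ₂(Kᵢ−1)) = 0.
g(0) = ΣzᵢKᵢ − 1 = 0.123 and g(1) = 1 − Σzᵢ/Kᵢ = -0.989, so a root lies in (0, 1).
Newton iteration, ψ₂⁰ = 0.69:
  ψ₂ = 0.690: g = -0.2602, g' = -1.038 → ψ₂ = 0.439
  ψ₂ = 0.439: g = -0.0723, g' = -0.560 → ψ₂ = 0.310
  ψ₂ = 0.310: g = -0.0067, g' = -0.466 → ψ₂ = 0.296
Converged at ψ₂ = 0.296.
  1: x = 0.328, y = 0.568
  2: x = 0.324, y = 0.369
  3: x = 0.348, y = 0.063

x_3 (drum 2) = 0.348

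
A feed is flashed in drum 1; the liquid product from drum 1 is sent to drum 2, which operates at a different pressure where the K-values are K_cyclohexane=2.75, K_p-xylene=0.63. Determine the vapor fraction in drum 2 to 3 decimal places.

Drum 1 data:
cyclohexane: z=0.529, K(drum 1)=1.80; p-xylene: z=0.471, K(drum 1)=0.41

V/F (drum 2) = 0.818

Drum 1:
Material balance + equilibrium reduce to Σ zᵢ(Kᵢ−1)/(1+ψ₁(Kᵢ−1)) = 0.
Feasibility: ΣzᵢKᵢ = 1.145, Σzᵢ/Kᵢ = 1.443 — both > 1, two phases present.
Newton iteration, ψ₁⁰ = 0.51:
  ψ₁ = 0.510: g = -0.0969, g' = -0.506 → ψ₁ = 0.319
  ψ₁ = 0.319: g = -0.0049, g' = -0.464 → ψ₁ = 0.308
Converged at ψ₁ = 0.308.
Drum-1 compositions:
  cyclohexane: x = 0.424, y = 0.764
  p-xylene: x = 0.576, y = 0.236
Drum-2 feed = drum-1 liquid: z₂ = (0.4245, 0.5755).
Drum 2:
Let ψ₂ = V/F and solve Σ zᵢ(Kᵢ−1)/(1+ψ₂(Kᵢ−1)) = 0.
g(0) = ΣzᵢKᵢ − 1 = 0.530 and g(1) = 1 − Σzᵢ/Kᵢ = -0.068, so a root lies in (0, 1).
Binary case is linear: z₁(K₁−1)(1+ψ₂(K₂−1)) + z₂(K₂−1)(1+ψ₂(K₁−1)) = 0
⇒ ψ₂ = [z₁(K₁−1)+z₂(K₂−1)] / [−(K₁−1)(K₂−1)] = 0.5299/0.6475 = 0.818
  cyclohexane: x = 0.175, y = 0.480
  p-xylene: x = 0.825, y = 0.520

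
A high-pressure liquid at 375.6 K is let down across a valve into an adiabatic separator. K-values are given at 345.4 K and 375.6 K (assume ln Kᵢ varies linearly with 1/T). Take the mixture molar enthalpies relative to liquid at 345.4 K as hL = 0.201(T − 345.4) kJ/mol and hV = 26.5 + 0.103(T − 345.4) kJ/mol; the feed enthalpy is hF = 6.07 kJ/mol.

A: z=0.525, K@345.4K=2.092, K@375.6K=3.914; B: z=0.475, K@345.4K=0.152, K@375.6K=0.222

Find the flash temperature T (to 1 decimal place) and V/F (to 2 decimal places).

T = 347.1 K, V/F = 0.22

Adiabatic flash: solve Rachford–Rice at each trial T, then check hF = ψ·hV(T) + (1−ψ)·hL(T).
  T = 345.4 K: K = (2.092, 0.152), RR gives ψ = 0.184, H_out = 4.879 kJ/mol
  T = 375.6 K: K = (3.914, 0.222), RR gives ψ = 0.512, H_out = 18.118 kJ/mol
  T = 360.5 K: K = (2.899, 0.185), RR gives ψ = 0.394, H_out = 12.898 kJ/mol
  T = 352.9 K: K = (2.469, 0.168), RR gives ψ = 0.308, H_out = 9.433 kJ/mol
  T = 349.1 K: K = (2.272, 0.160), RR gives ψ = 0.251, H_out = 7.316 kJ/mol
  T = 347.2 K: K = (2.178, 0.156), RR gives ψ = 0.219, H_out = 6.119 kJ/mol
Linear interpolation between T = 345.4 (H_out = 4.879) and T = 347.2 (H_out = 6.119) on hF = 6.07 gives T ≈ 347.1 K, at which ψ = 0.22.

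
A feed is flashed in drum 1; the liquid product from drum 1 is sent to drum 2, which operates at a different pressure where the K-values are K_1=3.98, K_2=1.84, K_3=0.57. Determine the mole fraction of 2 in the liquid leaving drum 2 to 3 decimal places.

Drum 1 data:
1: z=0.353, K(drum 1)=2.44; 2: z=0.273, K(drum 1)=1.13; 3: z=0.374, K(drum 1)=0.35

x_2 (drum 2) = 0.159

Drum 1:
Material balance + equilibrium reduce to Σ zᵢ(Kᵢ−1)/(1+ψ₁(Kᵢ−1)) = 0.
g(0) = ΣzᵢKᵢ − 1 = 0.301 and g(1) = 1 − Σzᵢ/Kᵢ = -0.455, so a root lies in (0, 1).
Newton–Raphson from ψ₁ = 0.62:
  ψ₁ = 0.620: g = -0.1058, g' = -0.652 → ψ₁ = 0.458
  ψ₁ = 0.458: g = -0.0061, g' = -0.590 → ψ₁ = 0.447
Converged at ψ₁ = 0.447.
Drum-1 compositions:
  1: x = 0.215, y = 0.524
  2: x = 0.258, y = 0.292
  3: x = 0.527, y = 0.185
Drum-2 feed = drum-1 liquid: z₂ = (0.2147, 0.2580, 0.5273).
Drum 2:
Material balance + equilibrium reduce to Σ zᵢ(Kᵢ−1)/(1+ψ₂(Kᵢ−1)) = 0.
Check two-phase: ΣzᵢKᵢ = 1.630 > 1 and Σzᵢ/Kᵢ = 1.119 > 1, so g(0) = 0.630 > 0 and g(1) = -0.119 < 0.
Newton iteration, ψ₂⁰ = 0.5:
  ψ₂ = 0.500: g = 0.1208, g' = -0.556 → ψ₂ = 0.717
  ψ₂ = 0.717: g = 0.0114, g' = -0.468 → ψ₂ = 0.741
  ψ₂ = 0.741: g = 0.0001, g' = -0.464 → ψ₂ = 0.742
Converged at ψ₂ = 0.742.
  1: x = 0.067, y = 0.266
  2: x = 0.159, y = 0.293
  3: x = 0.774, y = 0.441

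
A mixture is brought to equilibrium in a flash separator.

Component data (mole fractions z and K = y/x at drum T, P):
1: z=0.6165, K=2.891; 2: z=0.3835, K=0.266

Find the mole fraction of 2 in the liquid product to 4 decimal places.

x_2 = 0.7204

Material balance + equilibrium reduce to Σ zᵢ(Kᵢ−1)/(1+ψ(Kᵢ−1)) = 0.
Check two-phase: ΣzᵢKᵢ = 1.8843 > 1 and Σzᵢ/Kᵢ = 1.6550 > 1, so g(0) = 0.8843 > 0 and g(1) = -0.6550 < 0.
Binary case is linear: z₁(K₁−1)(1+ψ(K₂−1)) + z₂(K₂−1)(1+ψ(K₁−1)) = 0
⇒ ψ = [z₁(K₁−1)+z₂(K₂−1)] / [−(K₁−1)(K₂−1)] = 0.88431/1.38799 = 0.6371
Compositions from xᵢ = zᵢ/(1+ψ(Kᵢ−1)), yᵢ = Kᵢxᵢ:
  1: x = 0.2796, y = 0.8084
  2: x = 0.7204, y = 0.1916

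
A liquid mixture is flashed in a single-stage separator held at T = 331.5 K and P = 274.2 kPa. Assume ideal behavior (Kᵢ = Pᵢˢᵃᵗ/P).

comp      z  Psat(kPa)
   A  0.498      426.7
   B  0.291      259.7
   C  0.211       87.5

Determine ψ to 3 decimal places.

ψ = 0.445

Raoult's law: Kᵢ = Pᵢˢᵃᵗ/P = Pᵢˢᵃᵗ/274.2.
  K_A = 426.7/274.2 = 1.55616, K_B = 259.7/274.2 = 0.94712, K_C = 87.5/274.2 = 0.31911
Newton–Raphson from ψ = 0.5:
  ψ = 0.500: g = -0.0169, g' = -0.320 → ψ = 0.447
  ψ = 0.447: g = -0.0005, g' = -0.302 → ψ = 0.445
Converged at ψ = 0.445.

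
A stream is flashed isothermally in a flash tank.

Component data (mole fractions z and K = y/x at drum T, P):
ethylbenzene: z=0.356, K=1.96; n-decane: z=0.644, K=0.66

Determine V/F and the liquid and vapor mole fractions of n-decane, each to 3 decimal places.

Rachford–Rice: g(V/F) = Σ zᵢ(Kᵢ−1)/(1+V/F(Kᵢ−1)) = 0.
g(0) = ΣzᵢKᵢ − 1 = 0.123 and g(1) = 1 − Σzᵢ/Kᵢ = -0.157, so a root lies in (0, 1).
Newton iteration, V/F⁰ = 0.5:
  V/F = 0.500: g = -0.0329, g' = -0.258 → V/F = 0.372
  V/F = 0.372: g = 0.0010, g' = -0.276 → V/F = 0.376
Converged at V/F = 0.376.
Compositions from xᵢ = zᵢ/(1+V/F(Kᵢ−1)), yᵢ = Kᵢxᵢ:
  ethylbenzene: x = 0.262, y = 0.513
  n-decane: x = 0.738, y = 0.487

V/F = 0.376, x_n-decane = 0.738, y_n-decane = 0.487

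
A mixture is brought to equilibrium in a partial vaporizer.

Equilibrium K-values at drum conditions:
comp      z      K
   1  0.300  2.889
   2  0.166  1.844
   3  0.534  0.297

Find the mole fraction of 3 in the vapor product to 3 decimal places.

y_3 = 0.201

Let ψ = V/F and solve Σ zᵢ(Kᵢ−1)/(1+ψ(Kᵢ−1)) = 0.
Check two-phase: ΣzᵢKᵢ = 1.331 > 1 and Σzᵢ/Kᵢ = 1.992 > 1, so g(0) = 0.331 > 0 and g(1) = -0.992 < 0.
Iterate (Newton) starting at ψ = 0.5:
  ψ = 0.500: g = -0.1889, g' = -0.969 → ψ = 0.305
  ψ = 0.305: g = -0.0070, g' = -0.933 → ψ = 0.298
Converged at ψ = 0.298.
Compositions from xᵢ = zᵢ/(1+ψ(Kᵢ−1)), yᵢ = Kᵢxᵢ:
  1: x = 0.192, y = 0.555
  2: x = 0.133, y = 0.245
  3: x = 0.675, y = 0.201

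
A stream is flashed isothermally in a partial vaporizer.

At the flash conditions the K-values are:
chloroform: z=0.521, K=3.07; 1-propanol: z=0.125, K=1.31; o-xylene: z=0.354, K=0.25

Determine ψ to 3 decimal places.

Material balance + equilibrium reduce to Σ zᵢ(Kᵢ−1)/(1+ψ(Kᵢ−1)) = 0.
Check two-phase: ΣzᵢKᵢ = 1.852 > 1 and Σzᵢ/Kᵢ = 1.681 > 1, so g(0) = 0.852 > 0 and g(1) = -0.681 < 0.
Newton–Raphson from ψ = 0.5:
  ψ = 0.500: g = 0.1387, g' = -1.058 → ψ = 0.631
  ψ = 0.631: g = -0.0041, g' = -1.146 → ψ = 0.628
Converged at ψ = 0.628.

ψ = 0.628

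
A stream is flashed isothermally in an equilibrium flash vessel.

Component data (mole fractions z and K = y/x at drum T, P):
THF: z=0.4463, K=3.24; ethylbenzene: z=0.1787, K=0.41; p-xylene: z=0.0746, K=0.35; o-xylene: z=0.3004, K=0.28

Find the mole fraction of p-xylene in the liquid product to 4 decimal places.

x_p-xylene = 0.1025

Iterate (Newton) starting at ψ = 0.5:
  ψ = 0.5000: g = -0.08778, g' = -1.0728 → ψ = 0.4182
  ψ = 0.4182: g = 0.00017, g' = -1.0849 → ψ = 0.4183
Converged at ψ = 0.4183.
Compositions from xᵢ = zᵢ/(1+ψ(Kᵢ−1)), yᵢ = Kᵢxᵢ:
  THF: x = 0.2304, y = 0.7465
  ethylbenzene: x = 0.2373, y = 0.0973
  p-xylene: x = 0.1025, y = 0.0359
  o-xylene: x = 0.4299, y = 0.1204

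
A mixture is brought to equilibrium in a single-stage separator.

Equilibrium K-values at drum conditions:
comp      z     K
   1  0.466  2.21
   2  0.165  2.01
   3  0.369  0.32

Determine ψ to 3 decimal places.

Iterate (Newton) starting at ψ = 0.4:
  ψ = 0.400: g = 0.1540, g' = -0.717 → ψ = 0.615
  ψ = 0.615: g = -0.0050, g' = -0.792 → ψ = 0.608
Converged at ψ = 0.608.

ψ = 0.608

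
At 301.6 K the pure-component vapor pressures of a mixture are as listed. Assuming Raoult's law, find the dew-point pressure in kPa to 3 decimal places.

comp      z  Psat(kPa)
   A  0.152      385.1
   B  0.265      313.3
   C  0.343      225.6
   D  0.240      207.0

At the dew point ψ → 1, so Σzᵢ/Kᵢ = 1 with Kᵢ = Pᵢˢᵃᵗ/P ⇒ 1/P = Σzᵢ/Pᵢˢᵃᵗ.
1/P = 0.152/385.1 + 0.265/313.3 + 0.343/225.6 + 0.240/207.0 = 0.003920 ⇒ P = 255.079 kPa

Pdew = 255.079 kPa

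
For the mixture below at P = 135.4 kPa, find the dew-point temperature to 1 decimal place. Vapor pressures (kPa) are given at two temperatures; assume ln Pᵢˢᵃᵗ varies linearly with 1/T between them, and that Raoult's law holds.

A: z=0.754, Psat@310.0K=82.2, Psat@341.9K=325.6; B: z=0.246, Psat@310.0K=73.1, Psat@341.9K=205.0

Dew-point temperature: Σzᵢ·P/Pᵢˢᵃᵗ(T) = 1. Interpolate ln Pᵢˢᵃᵗ = aᵢ + bᵢ/T.
  T = 310.0 K: ΣzᵢP/Pᵢˢᵃᵗ = 1.6976
  T = 341.9 K: ΣzᵢP/Pᵢˢᵃᵗ = 0.4760
  T = 325.9 K: ΣzᵢP/Pᵢˢᵃᵗ = 0.8704
  T = 317.9 K: ΣzᵢP/Pᵢˢᵃᵗ = 1.2070
  T = 321.9 K: ΣzᵢP/Pᵢˢᵃᵗ = 1.0227
  T = 323.9 K: ΣzᵢP/Pᵢˢᵃᵗ = 0.9430
Interpolating between 321.9 K and 323.9 K gives T ≈ 322.5 K.

T = 322.5 K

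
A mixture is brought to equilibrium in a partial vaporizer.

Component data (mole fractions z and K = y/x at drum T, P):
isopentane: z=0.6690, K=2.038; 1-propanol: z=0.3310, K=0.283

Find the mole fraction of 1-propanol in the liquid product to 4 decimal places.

Let ψ = V/F and solve Σ zᵢ(Kᵢ−1)/(1+ψ(Kᵢ−1)) = 0.
Check two-phase: ΣzᵢKᵢ = 1.4571 > 1 and Σzᵢ/Kᵢ = 1.4979 > 1, so g(0) = 0.4571 > 0 and g(1) = -0.4979 < 0.
Newton iteration, ψ⁰ = 0.5:
  ψ = 0.5000: g = 0.08720, g' = -0.7259 → ψ = 0.6201
  ψ = 0.6201: g = -0.00486, g' = -0.8185 → ψ = 0.6142
Converged at ψ = 0.6142.
Compositions from xᵢ = zᵢ/(1+ψ(Kᵢ−1)), yᵢ = Kᵢxᵢ:
  isopentane: x = 0.4085, y = 0.8326
  1-propanol: x = 0.5915, y = 0.1674

x_1-propanol = 0.5915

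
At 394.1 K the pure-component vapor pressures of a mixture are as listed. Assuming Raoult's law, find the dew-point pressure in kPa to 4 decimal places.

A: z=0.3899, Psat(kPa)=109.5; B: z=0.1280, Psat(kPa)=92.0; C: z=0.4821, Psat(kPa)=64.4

Pdew = 80.3984 kPa

At the dew point ψ → 1, so Σzᵢ/Kᵢ = 1 with Kᵢ = Pᵢˢᵃᵗ/P ⇒ 1/P = Σzᵢ/Pᵢˢᵃᵗ.
1/P = 0.3899/109.5 + 0.1280/92.0 + 0.4821/64.4 = 0.0124381 ⇒ P = 80.3984 kPa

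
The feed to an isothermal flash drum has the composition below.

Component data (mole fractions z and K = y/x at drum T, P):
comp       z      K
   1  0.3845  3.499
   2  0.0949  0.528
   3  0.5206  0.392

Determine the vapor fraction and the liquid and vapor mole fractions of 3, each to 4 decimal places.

Newton–Raphson from ψ = 0.7:
  ψ = 0.7000: g = -0.26845, g' = -0.9481 → ψ = 0.4169
  ψ = 0.4169: g = -0.00913, g' = -0.9541 → ψ = 0.4073
Converged at ψ = 0.4073.
Compositions from xᵢ = zᵢ/(1+ψ(Kᵢ−1)), yᵢ = Kᵢxᵢ:
  1: x = 0.1905, y = 0.6667
  2: x = 0.1175, y = 0.0620
  3: x = 0.6920, y = 0.2713

ψ = 0.4073, x_3 = 0.6920, y_3 = 0.2713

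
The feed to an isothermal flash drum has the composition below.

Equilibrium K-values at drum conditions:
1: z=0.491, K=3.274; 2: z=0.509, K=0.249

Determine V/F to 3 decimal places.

Material balance + equilibrium reduce to Σ zᵢ(Kᵢ−1)/(1+V/F(Kᵢ−1)) = 0.
g(0) = ΣzᵢKᵢ − 1 = 0.734 and g(1) = 1 − Σzᵢ/Kᵢ = -1.194, so a root lies in (0, 1).
Iterate (Newton) starting at V/F = 0.46:
  V/F = 0.460: g = -0.0383, g' = -1.277 → V/F = 0.430
Converged at V/F = 0.430.

V/F = 0.430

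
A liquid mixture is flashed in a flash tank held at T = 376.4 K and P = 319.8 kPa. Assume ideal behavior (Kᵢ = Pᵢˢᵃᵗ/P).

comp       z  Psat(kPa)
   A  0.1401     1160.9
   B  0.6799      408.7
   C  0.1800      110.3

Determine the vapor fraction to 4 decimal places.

Raoult's law: Kᵢ = Pᵢˢᵃᵗ/P = Pᵢˢᵃᵗ/319.8.
  K_A = 1160.9/319.8 = 3.630081, K_B = 408.7/319.8 = 1.277986, K_C = 110.3/319.8 = 0.344903
Rachford–Rice: g(ψ) = Σ zᵢ(Kᵢ−1)/(1+ψ(Kᵢ−1)) = 0.
Check two-phase: ΣzᵢKᵢ = 1.4396 > 1 and Σzᵢ/Kᵢ = 1.0925 > 1, so g(0) = 0.4396 > 0 and g(1) = -0.0925 < 0.
Newton iteration, ψ⁰ = 0.67:
  ψ = 0.6700: g = 0.08257, g' = -0.4097 → ψ = 0.8715
  ψ = 0.8715: g = -0.01075, g' = -0.5431 → ψ = 0.8517
  ψ = 0.8517: g = -0.00021, g' = -0.5220 → ψ = 0.8513
Converged at ψ = 0.8513.

ψ = 0.8513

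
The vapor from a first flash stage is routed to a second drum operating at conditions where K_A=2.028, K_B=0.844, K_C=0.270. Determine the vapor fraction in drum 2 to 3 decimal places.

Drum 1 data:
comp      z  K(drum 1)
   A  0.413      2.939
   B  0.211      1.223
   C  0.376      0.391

Drum 1:
Rachford–Rice: g(ψ₁) = Σ zᵢ(Kᵢ−1)/(1+ψ₁(Kᵢ−1)) = 0.
g(0) = ΣzᵢKᵢ − 1 = 0.619 and g(1) = 1 − Σzᵢ/Kᵢ = -0.275, so a root lies in (0, 1).
Iterate (Newton) starting at ψ₁ = 0.5:
  ψ₁ = 0.500: g = 0.1197, g' = -0.697 → ψ₁ = 0.672
  ψ₁ = 0.672: g = 0.0012, g' = -0.700 → ψ₁ = 0.673
Converged at ψ₁ = 0.673.
Drum-1 compositions:
  A: x = 0.179, y = 0.526
  B: x = 0.183, y = 0.224
  C: x = 0.637, y = 0.249
Drum-2 feed = drum-1 vapor: z₂ = (0.5264, 0.2244, 0.2492).
Drum 2:
Let ψ₂ = V/F and solve Σ zᵢ(Kᵢ−1)/(1+ψ₂(Kᵢ−1)) = 0.
Check two-phase: ΣzᵢKᵢ = 1.324 > 1 and Σzᵢ/Kᵢ = 1.449 > 1, so g(0) = 0.324 > 0 and g(1) = -0.449 < 0.
Iterate (Newton) starting at ψ₂ = 0.48:
  ψ₂ = 0.480: g = 0.0444, g' = -0.571 → ψ₂ = 0.558
  ψ₂ = 0.558: g = -0.0014, g' = -0.609 → ψ₂ = 0.556
Converged at ψ₂ = 0.556.
  A: x = 0.335, y = 0.679
  B: x = 0.246, y = 0.207
  C: x = 0.419, y = 0.113

V/F (drum 2) = 0.556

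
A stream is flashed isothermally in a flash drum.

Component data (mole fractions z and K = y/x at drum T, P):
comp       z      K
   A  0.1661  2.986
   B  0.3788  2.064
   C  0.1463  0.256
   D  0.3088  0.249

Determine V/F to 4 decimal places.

Iterate (Newton) starting at V/F = 0.5:
  V/F = 0.5000: g = -0.11608, g' = -0.9996 → V/F = 0.3839
  V/F = 0.3839: g = -0.00487, g' = -0.9296 → V/F = 0.3786
Converged at V/F = 0.3786.

V/F = 0.3786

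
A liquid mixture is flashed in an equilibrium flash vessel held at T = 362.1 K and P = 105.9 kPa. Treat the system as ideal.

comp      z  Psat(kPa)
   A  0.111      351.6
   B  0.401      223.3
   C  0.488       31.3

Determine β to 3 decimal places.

β = 0.357

Raoult's law: Kᵢ = Pᵢˢᵃᵗ/P = Pᵢˢᵃᵗ/105.9.
  K_A = 351.6/105.9 = 3.32011, K_B = 223.3/105.9 = 2.10859, K_C = 31.3/105.9 = 0.29556
Rachford–Rice: g(β) = Σ zᵢ(Kᵢ−1)/(1+β(Kᵢ−1)) = 0.
Check two-phase: ΣzᵢKᵢ = 1.358 > 1 and Σzᵢ/Kᵢ = 1.875 > 1, so g(0) = 0.358 > 0 and g(1) = -0.875 < 0.
Newton iteration, β⁰ = 0.3:
  β = 0.300: g = 0.0496, g' = -0.875 → β = 0.357
Converged at β = 0.357.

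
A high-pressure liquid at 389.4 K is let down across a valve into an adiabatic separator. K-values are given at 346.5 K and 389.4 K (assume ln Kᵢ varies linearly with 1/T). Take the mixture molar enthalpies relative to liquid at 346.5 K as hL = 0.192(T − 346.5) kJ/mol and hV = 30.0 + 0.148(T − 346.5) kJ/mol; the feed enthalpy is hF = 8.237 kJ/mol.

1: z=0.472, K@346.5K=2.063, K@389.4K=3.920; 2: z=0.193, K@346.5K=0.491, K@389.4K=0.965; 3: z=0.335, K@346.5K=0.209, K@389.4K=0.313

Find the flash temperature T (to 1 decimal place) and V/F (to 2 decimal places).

Adiabatic flash: solve Rachford–Rice at each trial T, then check hF = ψ·hV(T) + (1−ψ)·hL(T).
  T = 346.5 K: K = (2.063, 0.491, 0.209), RR gives ψ = 0.186, H_out = 5.568 kJ/mol
  T = 389.4 K: K = (3.920, 0.965, 0.313), RR gives ψ = 0.702, H_out = 27.984 kJ/mol
  T = 367.9 K: K = (2.895, 0.701, 0.259), RR gives ψ = 0.497, H_out = 18.544 kJ/mol
  T = 357.2 K: K = (2.456, 0.590, 0.233), RR gives ψ = 0.364, H_out = 12.801 kJ/mol
  T = 351.9 K: K = (2.256, 0.539, 0.221), RR gives ψ = 0.284, H_out = 9.476 kJ/mol
  T = 349.2 K: K = (2.158, 0.515, 0.215), RR gives ψ = 0.237, H_out = 7.601 kJ/mol
  T = 350.5 K: K = (2.205, 0.527, 0.218), RR gives ψ = 0.260, H_out = 8.521 kJ/mol
Linear interpolation between T = 349.2 (H_out = 7.601) and T = 350.5 (H_out = 8.521) on hF = 8.237 gives T ≈ 350.1 K, at which ψ = 0.25.

T = 350.1 K, V/F = 0.25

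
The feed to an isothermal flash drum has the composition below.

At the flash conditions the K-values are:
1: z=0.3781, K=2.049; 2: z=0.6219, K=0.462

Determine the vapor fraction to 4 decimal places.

ψ = 0.1099

Material balance + equilibrium reduce to Σ zᵢ(Kᵢ−1)/(1+ψ(Kᵢ−1)) = 0.
Check two-phase: ΣzᵢKᵢ = 1.0620 > 1 and Σzᵢ/Kᵢ = 1.5306 > 1, so g(0) = 0.0620 > 0 and g(1) = -0.5306 < 0.
Binary case is linear: z₁(K₁−1)(1+ψ(K₂−1)) + z₂(K₂−1)(1+ψ(K₁−1)) = 0
⇒ ψ = [z₁(K₁−1)+z₂(K₂−1)] / [−(K₁−1)(K₂−1)] = 0.06204/0.56436 = 0.1099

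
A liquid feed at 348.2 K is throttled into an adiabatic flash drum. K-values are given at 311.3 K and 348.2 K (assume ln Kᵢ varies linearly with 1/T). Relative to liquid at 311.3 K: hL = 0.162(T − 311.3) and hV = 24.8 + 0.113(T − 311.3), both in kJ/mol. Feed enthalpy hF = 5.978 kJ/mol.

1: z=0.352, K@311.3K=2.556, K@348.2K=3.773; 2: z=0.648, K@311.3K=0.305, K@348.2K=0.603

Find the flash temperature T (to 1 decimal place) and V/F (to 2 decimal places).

T = 319.4 K, V/F = 0.19

Adiabatic flash: solve Rachford–Rice at each trial T, then check hF = ψ·hV(T) + (1−ψ)·hL(T).
  T = 311.3 K: K = (2.556, 0.305), RR gives ψ = 0.090, H_out = 2.233 kJ/mol
  T = 348.2 K: K = (3.773, 0.603), RR gives ψ = 0.653, H_out = 20.991 kJ/mol
  T = 329.8 K: K = (3.141, 0.438), RR gives ψ = 0.323, H_out = 10.718 kJ/mol
  T = 320.6 K: K = (2.844, 0.368), RR gives ψ = 0.205, H_out = 6.499 kJ/mol
  T = 316.0 K: K = (2.700, 0.336), RR gives ψ = 0.149, H_out = 4.411 kJ/mol
  T = 318.3 K: K = (2.771, 0.351), RR gives ψ = 0.177, H_out = 5.458 kJ/mol
Linear interpolation between T = 318.3 (H_out = 5.458) and T = 320.6 (H_out = 6.499) on hF = 5.978 gives T ≈ 319.4 K, at which ψ = 0.19.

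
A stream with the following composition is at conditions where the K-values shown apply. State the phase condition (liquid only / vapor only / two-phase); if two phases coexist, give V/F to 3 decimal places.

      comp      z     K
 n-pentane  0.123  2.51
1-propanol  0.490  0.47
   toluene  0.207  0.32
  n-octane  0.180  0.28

liquid only

ΣzᵢKᵢ = 0.656; Σzᵢ/Kᵢ = 2.381.
Since ΣzᵢKᵢ < 1 the mixture is below its bubble point — single liquid phase.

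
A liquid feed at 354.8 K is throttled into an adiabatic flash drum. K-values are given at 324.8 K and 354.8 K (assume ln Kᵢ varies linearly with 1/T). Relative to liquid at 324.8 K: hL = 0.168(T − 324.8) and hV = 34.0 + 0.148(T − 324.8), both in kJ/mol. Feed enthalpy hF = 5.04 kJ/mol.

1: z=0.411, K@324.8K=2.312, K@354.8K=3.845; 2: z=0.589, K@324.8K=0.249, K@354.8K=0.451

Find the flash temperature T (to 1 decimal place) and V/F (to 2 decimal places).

Adiabatic flash: solve Rachford–Rice at each trial T, then check hF = ψ·hV(T) + (1−ψ)·hL(T).
  T = 324.8 K: K = (2.312, 0.249), RR gives ψ = 0.098, H_out = 3.343 kJ/mol
  T = 354.8 K: K = (3.845, 0.451), RR gives ψ = 0.542, H_out = 23.130 kJ/mol
  T = 339.8 K: K = (3.015, 0.340), RR gives ψ = 0.330, H_out = 13.641 kJ/mol
  T = 332.3 K: K = (2.648, 0.292), RR gives ψ = 0.223, H_out = 8.808 kJ/mol
  T = 328.6 K: K = (2.479, 0.270), RR gives ψ = 0.165, H_out = 6.226 kJ/mol
  T = 326.7 K: K = (2.394, 0.259), RR gives ψ = 0.133, H_out = 4.820 kJ/mol
Linear interpolation between T = 326.7 (H_out = 4.820) and T = 328.6 (H_out = 6.226) on hF = 5.04 gives T ≈ 327.0 K, at which ψ = 0.14.

T = 327.0 K, V/F = 0.14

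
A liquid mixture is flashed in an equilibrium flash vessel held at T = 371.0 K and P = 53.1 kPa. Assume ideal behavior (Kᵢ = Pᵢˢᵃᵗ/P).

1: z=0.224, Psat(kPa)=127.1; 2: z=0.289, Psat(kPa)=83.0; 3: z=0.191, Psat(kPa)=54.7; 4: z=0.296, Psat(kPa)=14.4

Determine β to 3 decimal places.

β = 0.461

Raoult's law: Kᵢ = Pᵢˢᵃᵗ/P = Pᵢˢᵃᵗ/53.1.
  K_1 = 127.1/53.1 = 2.39360, K_2 = 83.0/53.1 = 1.56309, K_3 = 54.7/53.1 = 1.03013, K_4 = 14.4/53.1 = 0.27119
Let β = V/F and solve Σ zᵢ(Kᵢ−1)/(1+β(Kᵢ−1)) = 0.
Feasibility: ΣzᵢKᵢ = 1.265, Σzᵢ/Kᵢ = 1.555 — both > 1, two phases present.
Iterate (Newton) starting at β = 0.51:
  β = 0.510: g = -0.0288, g' = -0.602 → β = 0.462
  β = 0.462: g = -0.0007, g' = -0.576 → β = 0.461
Converged at β = 0.461.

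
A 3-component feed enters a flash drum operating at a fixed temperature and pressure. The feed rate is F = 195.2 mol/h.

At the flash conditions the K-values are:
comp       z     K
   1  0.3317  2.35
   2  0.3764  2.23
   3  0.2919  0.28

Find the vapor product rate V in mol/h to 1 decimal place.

V = 147.6 mol/h

Let β = V/F and solve Σ zᵢ(Kᵢ−1)/(1+β(Kᵢ−1)) = 0.
Feasibility: ΣzᵢKᵢ = 1.7006, Σzᵢ/Kᵢ = 1.3524 — both > 1, two phases present.
Iterate (Newton) starting at β = 0.39:
  β = 0.3900: g = 0.31401, g' = -0.8121 → β = 0.7767
  β = 0.7767: g = -0.02142, g' = -1.0718 → β = 0.7567
  β = 0.7567: g = -0.00042, g' = -1.0310 → β = 0.7563
Converged at β = 0.7563.
Then V = β·F = 0.7563·195.2 = 147.6 mol/h and L = F − V = 47.6 mol/h.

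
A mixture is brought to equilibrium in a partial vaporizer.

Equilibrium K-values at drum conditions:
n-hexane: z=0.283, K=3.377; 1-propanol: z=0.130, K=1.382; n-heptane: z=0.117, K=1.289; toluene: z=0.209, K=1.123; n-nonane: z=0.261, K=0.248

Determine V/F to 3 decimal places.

V/F = 0.616

Rachford–Rice: g(V/F) = Σ zᵢ(Kᵢ−1)/(1+V/F(Kᵢ−1)) = 0.
g(0) = ΣzᵢKᵢ − 1 = 0.586 and g(1) = 1 − Σzᵢ/Kᵢ = -0.507, so a root lies in (0, 1).
Iterate (Newton) starting at V/F = 0.5:
  V/F = 0.500: g = 0.0883, g' = -0.737 → V/F = 0.620
  V/F = 0.620: g = -0.0030, g' = -0.801 → V/F = 0.616
Converged at V/F = 0.616.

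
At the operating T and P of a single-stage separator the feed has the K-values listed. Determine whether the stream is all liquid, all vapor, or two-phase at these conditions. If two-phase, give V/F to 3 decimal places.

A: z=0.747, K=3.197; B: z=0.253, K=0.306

two-phase, V/F = 0.961

ΣzᵢKᵢ = 2.466; Σzᵢ/Kᵢ = 1.060.
Both exceed 1, so a two-phase solution exists.
Rachford–Rice: g(ψ) = Σ zᵢ(Kᵢ−1)/(1+ψ(Kᵢ−1)) = 0.
Binary case is linear: z₁(K₁−1)(1+ψ(K₂−1)) + z₂(K₂−1)(1+ψ(K₁−1)) = 0
⇒ ψ = [z₁(K₁−1)+z₂(K₂−1)] / [−(K₁−1)(K₂−1)] = 1.4656/1.5247 = 0.961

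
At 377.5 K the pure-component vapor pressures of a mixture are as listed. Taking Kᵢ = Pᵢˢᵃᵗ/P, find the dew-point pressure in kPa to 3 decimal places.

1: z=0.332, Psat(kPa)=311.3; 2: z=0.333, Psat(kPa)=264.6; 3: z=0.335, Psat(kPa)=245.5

At the dew point ψ → 1, so Σzᵢ/Kᵢ = 1 with Kᵢ = Pᵢˢᵃᵗ/P ⇒ 1/P = Σzᵢ/Pᵢˢᵃᵗ.
1/P = 0.332/311.3 + 0.333/264.6 + 0.335/245.5 = 0.003690 ⇒ P = 271.035 kPa

Pdew = 271.035 kPa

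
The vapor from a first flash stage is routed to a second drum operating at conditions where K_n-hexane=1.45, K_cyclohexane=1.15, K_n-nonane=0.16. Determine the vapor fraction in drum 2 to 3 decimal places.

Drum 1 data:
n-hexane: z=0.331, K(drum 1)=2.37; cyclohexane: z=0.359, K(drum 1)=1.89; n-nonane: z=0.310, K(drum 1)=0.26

Drum 1:
Newton–Raphson from ψ₁ = 0.5:
  ψ₁ = 0.500: g = 0.1261, g' = -0.783 → ψ₁ = 0.661
  ψ₁ = 0.661: g = -0.0100, g' = -0.934 → ψ₁ = 0.650
Converged at ψ₁ = 0.650.
Drum-1 compositions:
  n-hexane: x = 0.175, y = 0.415
  cyclohexane: x = 0.227, y = 0.430
  n-nonane: x = 0.598, y = 0.155
Drum-2 feed = drum-1 vapor: z₂ = (0.4149, 0.4298, 0.1554).
Drum 2:
Newton–Raphson from ψ₂ = 0.68:
  ψ₂ = 0.680: g = -0.1029, g' = -0.653 → ψ₂ = 0.523
  ψ₂ = 0.523: g = -0.0217, g' = -0.412 → ψ₂ = 0.470
  ψ₂ = 0.470: g = -0.0013, g' = -0.365 → ψ₂ = 0.466
Converged at ψ₂ = 0.466.
  n-hexane: x = 0.343, y = 0.497
  cyclohexane: x = 0.402, y = 0.462
  n-nonane: x = 0.255, y = 0.041

V/F (drum 2) = 0.466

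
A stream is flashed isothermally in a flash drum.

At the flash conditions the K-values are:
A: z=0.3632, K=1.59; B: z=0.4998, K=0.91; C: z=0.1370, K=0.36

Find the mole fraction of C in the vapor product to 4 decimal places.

Material balance + equilibrium reduce to Σ zᵢ(Kᵢ−1)/(1+V/F(Kᵢ−1)) = 0.
Check two-phase: ΣzᵢKᵢ = 1.0816 > 1 and Σzᵢ/Kᵢ = 1.1582 > 1, so g(0) = 0.0816 > 0 and g(1) = -0.1582 < 0.
Newton iteration, V/F⁰ = 0.39:
  V/F = 0.3900: g = 0.01074, g' = -0.1876 → V/F = 0.4473
  V/F = 0.4473: g = -0.00017, g' = -0.1937 → V/F = 0.4464
Converged at V/F = 0.4464.
Compositions from xᵢ = zᵢ/(1+V/F(Kᵢ−1)), yᵢ = Kᵢxᵢ:
  A: x = 0.2875, y = 0.4571
  B: x = 0.5207, y = 0.4739
  C: x = 0.1918, y = 0.0690

y_C = 0.0690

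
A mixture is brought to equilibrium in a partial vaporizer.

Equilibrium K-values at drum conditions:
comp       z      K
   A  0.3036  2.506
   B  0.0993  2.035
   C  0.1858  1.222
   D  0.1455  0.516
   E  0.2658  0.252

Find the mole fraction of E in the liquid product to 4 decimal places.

Material balance + equilibrium reduce to Σ zᵢ(Kᵢ−1)/(1+β(Kᵢ−1)) = 0.
g(0) = ΣzᵢKᵢ − 1 = 0.3320 and g(1) = 1 − Σzᵢ/Kᵢ = -0.6587, so a root lies in (0, 1).
Newton–Raphson from β = 0.34:
  β = 0.3400: g = 0.06584, g' = -0.6836 → β = 0.4363
  β = 0.4363: g = -0.00009, g' = -0.6914 → β = 0.4362
Converged at β = 0.4362.
Compositions from xᵢ = zᵢ/(1+β(Kᵢ−1)), yᵢ = Kᵢxᵢ:
  A: x = 0.1832, y = 0.4592
  B: x = 0.0684, y = 0.1392
  C: x = 0.1694, y = 0.2070
  D: x = 0.1844, y = 0.0952
  E: x = 0.3945, y = 0.0994

x_E = 0.3945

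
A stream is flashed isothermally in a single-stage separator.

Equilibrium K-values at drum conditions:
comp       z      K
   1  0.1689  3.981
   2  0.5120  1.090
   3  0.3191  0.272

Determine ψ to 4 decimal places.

Newton–Raphson from ψ = 0.7:
  ψ = 0.7000: g = -0.26724, g' = -0.8644 → ψ = 0.3908
  ψ = 0.3908: g = -0.04763, g' = -0.6544 → ψ = 0.3181
  ψ = 0.3181: g = 0.00094, g' = -0.6858 → ψ = 0.3194
Converged at ψ = 0.3194.

ψ = 0.3194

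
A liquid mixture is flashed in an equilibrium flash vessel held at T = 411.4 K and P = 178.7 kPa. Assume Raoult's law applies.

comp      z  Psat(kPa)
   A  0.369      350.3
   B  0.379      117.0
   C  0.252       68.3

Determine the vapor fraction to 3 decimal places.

Raoult's law: Kᵢ = Pᵢˢᵃᵗ/P = Pᵢˢᵃᵗ/178.7.
  K_A = 350.3/178.7 = 1.96027, K_B = 117.0/178.7 = 0.65473, K_C = 68.3/178.7 = 0.38220
Material balance + equilibrium reduce to Σ zᵢ(Kᵢ−1)/(1+ψ(Kᵢ−1)) = 0.
Check two-phase: ΣzᵢKᵢ = 1.068 > 1 and Σzᵢ/Kᵢ = 1.426 > 1, so g(0) = 0.068 > 0 and g(1) = -0.426 < 0.
Iterate (Newton) starting at ψ = 0.5:
  ψ = 0.500: g = -0.1440, g' = -0.423 → ψ = 0.159
  ψ = 0.159: g = -0.0038, g' = -0.425 → ψ = 0.150
Converged at ψ = 0.150.

ψ = 0.150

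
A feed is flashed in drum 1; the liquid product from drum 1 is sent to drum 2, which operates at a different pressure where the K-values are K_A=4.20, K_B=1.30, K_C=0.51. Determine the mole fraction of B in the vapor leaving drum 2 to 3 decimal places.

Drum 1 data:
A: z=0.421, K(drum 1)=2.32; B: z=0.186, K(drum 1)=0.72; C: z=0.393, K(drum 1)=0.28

y_B (drum 2) = 0.217

Drum 1:
Rachford–Rice: g(ψ₁) = Σ zᵢ(Kᵢ−1)/(1+ψ₁(Kᵢ−1)) = 0.
Check two-phase: ΣzᵢKᵢ = 1.221 > 1 and Σzᵢ/Kᵢ = 1.843 > 1, so g(0) = 0.221 > 0 and g(1) = -0.843 < 0.
Newton–Raphson from ψ₁ = 0.5:
  ψ₁ = 0.500: g = -0.1679, g' = -0.783 → ψ₁ = 0.286
  ψ₁ = 0.286: g = -0.0093, g' = -0.727 → ψ₁ = 0.273
Converged at ψ₁ = 0.273.
Drum-1 compositions:
  A: x = 0.310, y = 0.718
  B: x = 0.201, y = 0.145
  C: x = 0.489, y = 0.137
Drum-2 feed = drum-1 liquid: z₂ = (0.3095, 0.2014, 0.4891).
Drum 2:
Let ψ₂ = V/F and solve Σ zᵢ(Kᵢ−1)/(1+ψ₂(Kᵢ−1)) = 0.
g(0) = ΣzᵢKᵢ − 1 = 0.811 and g(1) = 1 − Σzᵢ/Kᵢ = -0.188, so a root lies in (0, 1).
Iterate (Newton) starting at ψ₂ = 0.68:
  ψ₂ = 0.680: g = 0.0026, g' = -0.591 → ψ₂ = 0.684
Converged at ψ₂ = 0.684.
  A: x = 0.097, y = 0.407
  B: x = 0.167, y = 0.217
  C: x = 0.736, y = 0.375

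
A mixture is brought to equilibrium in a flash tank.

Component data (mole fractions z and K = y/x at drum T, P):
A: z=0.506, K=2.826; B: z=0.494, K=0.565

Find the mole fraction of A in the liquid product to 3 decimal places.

x_A = 0.192

Rachford–Rice: g(ψ) = Σ zᵢ(Kᵢ−1)/(1+ψ(Kᵢ−1)) = 0.
Check two-phase: ΣzᵢKᵢ = 1.709 > 1 and Σzᵢ/Kᵢ = 1.053 > 1, so g(0) = 0.709 > 0 and g(1) = -0.053 < 0.
Newton–Raphson from ψ = 0.5:
  ψ = 0.500: g = 0.2084, g' = -0.614 → ψ = 0.840
  ψ = 0.840: g = 0.0263, g' = -0.495 → ψ = 0.893
Converged at ψ = 0.893.
Compositions from xᵢ = zᵢ/(1+ψ(Kᵢ−1)), yᵢ = Kᵢxᵢ:
  A: x = 0.192, y = 0.544
  B: x = 0.808, y = 0.456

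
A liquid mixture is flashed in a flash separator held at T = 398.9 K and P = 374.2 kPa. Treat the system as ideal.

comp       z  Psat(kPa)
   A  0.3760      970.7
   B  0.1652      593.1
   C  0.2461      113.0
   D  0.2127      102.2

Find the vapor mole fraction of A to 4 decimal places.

Raoult's law: Kᵢ = Pᵢˢᵃᵗ/P = Pᵢˢᵃᵗ/374.2.
  K_A = 970.7/374.2 = 2.594067, K_B = 593.1/374.2 = 1.584981, K_C = 113.0/374.2 = 0.301978, K_D = 102.2/374.2 = 0.273116
Rachford–Rice: g(V/F) = Σ zᵢ(Kᵢ−1)/(1+V/F(Kᵢ−1)) = 0.
g(0) = ΣzᵢKᵢ − 1 = 0.3696 and g(1) = 1 − Σzᵢ/Kᵢ = -0.8429, so a root lies in (0, 1).
Iterate (Newton) starting at V/F = 0.5:
  V/F = 0.5000: g = -0.09846, g' = -0.8900 → V/F = 0.3894
  V/F = 0.3894: g = -0.00300, g' = -0.8460 → V/F = 0.3858
Converged at V/F = 0.3858.
Compositions from xᵢ = zᵢ/(1+V/F(Kᵢ−1)), yᵢ = Kᵢxᵢ:
  A: x = 0.2328, y = 0.6039
  B: x = 0.1348, y = 0.2136
  C: x = 0.3368, y = 0.1017
  D: x = 0.2956, y = 0.0807

y_A = 0.6039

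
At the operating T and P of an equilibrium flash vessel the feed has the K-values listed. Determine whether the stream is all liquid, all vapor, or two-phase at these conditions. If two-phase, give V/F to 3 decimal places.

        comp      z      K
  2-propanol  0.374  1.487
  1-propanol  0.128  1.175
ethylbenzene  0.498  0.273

ΣzᵢKᵢ = 0.842; Σzᵢ/Kᵢ = 2.185.
Since ΣzᵢKᵢ < 1 the mixture is below its bubble point — single liquid phase.

all liquid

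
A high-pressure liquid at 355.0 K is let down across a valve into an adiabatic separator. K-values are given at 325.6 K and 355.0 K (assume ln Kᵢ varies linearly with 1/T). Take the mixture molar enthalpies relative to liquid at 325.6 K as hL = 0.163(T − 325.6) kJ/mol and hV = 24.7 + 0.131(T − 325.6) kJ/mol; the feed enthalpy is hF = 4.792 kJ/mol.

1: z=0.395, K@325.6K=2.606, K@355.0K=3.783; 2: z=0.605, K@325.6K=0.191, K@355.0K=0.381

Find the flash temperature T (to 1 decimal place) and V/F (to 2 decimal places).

Adiabatic flash: solve Rachford–Rice at each trial T, then check hF = ψ·hV(T) + (1−ψ)·hL(T).
  T = 325.6 K: K = (2.606, 0.191), RR gives ψ = 0.112, H_out = 2.755 kJ/mol
  T = 355.0 K: K = (3.783, 0.381), RR gives ψ = 0.421, H_out = 14.789 kJ/mol
  T = 340.3 K: K = (3.165, 0.274), RR gives ψ = 0.265, H_out = 8.805 kJ/mol
  T = 333.0 K: K = (2.880, 0.230), RR gives ψ = 0.191, H_out = 5.881 kJ/mol
  T = 329.3 K: K = (2.741, 0.210), RR gives ψ = 0.152, H_out = 4.349 kJ/mol
  T = 331.1 K: K = (2.808, 0.219), RR gives ψ = 0.171, H_out = 5.101 kJ/mol
Linear interpolation between T = 329.3 (H_out = 4.349) and T = 331.1 (H_out = 5.101) on hF = 4.792 gives T ≈ 330.4 K, at which ψ = 0.16.

T = 330.4 K, V/F = 0.16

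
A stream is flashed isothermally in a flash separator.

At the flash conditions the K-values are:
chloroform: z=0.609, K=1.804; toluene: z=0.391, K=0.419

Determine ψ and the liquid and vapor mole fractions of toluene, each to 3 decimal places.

Material balance + equilibrium reduce to Σ zᵢ(Kᵢ−1)/(1+ψ(Kᵢ−1)) = 0.
Check two-phase: ΣzᵢKᵢ = 1.262 > 1 and Σzᵢ/Kᵢ = 1.271 > 1, so g(0) = 0.262 > 0 and g(1) = -0.271 < 0.
Binary case is linear: z₁(K₁−1)(1+ψ(K₂−1)) + z₂(K₂−1)(1+ψ(K₁−1)) = 0
⇒ ψ = [z₁(K₁−1)+z₂(K₂−1)] / [−(K₁−1)(K₂−1)] = 0.2625/0.4671 = 0.562
Compositions from xᵢ = zᵢ/(1+ψ(Kᵢ−1)), yᵢ = Kᵢxᵢ:
  chloroform: x = 0.419, y = 0.757
  toluene: x = 0.581, y = 0.243

ψ = 0.562, x_toluene = 0.581, y_toluene = 0.243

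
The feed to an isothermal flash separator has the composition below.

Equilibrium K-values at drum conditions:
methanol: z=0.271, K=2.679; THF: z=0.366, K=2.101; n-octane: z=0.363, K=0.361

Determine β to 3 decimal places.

β = 0.721

Iterate (Newton) starting at β = 0.51:
  β = 0.510: g = 0.1591, g' = -0.730 → β = 0.728
  β = 0.728: g = -0.0053, g' = -0.810 → β = 0.721
Converged at β = 0.721.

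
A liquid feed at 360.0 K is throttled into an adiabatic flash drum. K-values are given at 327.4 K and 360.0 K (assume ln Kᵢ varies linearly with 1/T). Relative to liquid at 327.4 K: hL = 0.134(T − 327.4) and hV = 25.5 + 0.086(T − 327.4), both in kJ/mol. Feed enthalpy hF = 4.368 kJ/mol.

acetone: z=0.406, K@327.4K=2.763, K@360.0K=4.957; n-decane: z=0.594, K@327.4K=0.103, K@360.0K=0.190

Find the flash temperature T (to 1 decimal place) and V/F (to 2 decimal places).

Adiabatic flash: solve Rachford–Rice at each trial T, then check hF = ψ·hV(T) + (1−ψ)·hL(T).
  T = 327.4 K: K = (2.763, 0.103), RR gives ψ = 0.116, H_out = 2.950 kJ/mol
  T = 360.0 K: K = (4.957, 0.190), RR gives ψ = 0.351, H_out = 12.773 kJ/mol
  T = 343.7 K: K = (3.752, 0.142), RR gives ψ = 0.257, H_out = 8.545 kJ/mol
  T = 335.5 K: K = (3.229, 0.121), RR gives ψ = 0.196, H_out = 5.995 kJ/mol
  T = 331.4 K: K = (2.987, 0.112), RR gives ψ = 0.158, H_out = 4.538 kJ/mol
  T = 329.4 K: K = (2.873, 0.107), RR gives ψ = 0.138, H_out = 3.767 kJ/mol
  T = 330.4 K: K = (2.930, 0.110), RR gives ψ = 0.148, H_out = 4.158 kJ/mol
  T = 330.9 K: K = (2.958, 0.111), RR gives ψ = 0.153, H_out = 4.349 kJ/mol
  T = 331.1 K: K = (2.970, 0.111), RR gives ψ = 0.155, H_out = 4.425 kJ/mol
Linear interpolation between T = 330.9 (H_out = 4.349) and T = 331.1 (H_out = 4.425) on hF = 4.368 gives T ≈ 330.9 K, at which ψ = 0.15.

T = 330.9 K, V/F = 0.15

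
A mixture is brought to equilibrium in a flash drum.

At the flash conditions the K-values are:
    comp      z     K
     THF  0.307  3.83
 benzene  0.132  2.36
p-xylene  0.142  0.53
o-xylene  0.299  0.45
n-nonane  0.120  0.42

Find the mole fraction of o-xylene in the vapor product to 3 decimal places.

y_o-xylene = 0.196

Material balance + equilibrium reduce to Σ zᵢ(Kᵢ−1)/(1+ψ(Kᵢ−1)) = 0.
Check two-phase: ΣzᵢKᵢ = 1.748 > 1 and Σzᵢ/Kᵢ = 1.354 > 1, so g(0) = 0.748 > 0 and g(1) = -0.354 < 0.
Newton–Raphson from ψ = 0.53:
  ψ = 0.530: g = 0.0304, g' = -0.796 → ψ = 0.568
  ψ = 0.568: g = 0.0003, g' = -0.779 → ψ = 0.569
Converged at ψ = 0.569.
Compositions from xᵢ = zᵢ/(1+ψ(Kᵢ−1)), yᵢ = Kᵢxᵢ:
  THF: x = 0.118, y = 0.451
  benzene: x = 0.074, y = 0.176
  p-xylene: x = 0.194, y = 0.103
  o-xylene: x = 0.435, y = 0.196
  n-nonane: x = 0.179, y = 0.075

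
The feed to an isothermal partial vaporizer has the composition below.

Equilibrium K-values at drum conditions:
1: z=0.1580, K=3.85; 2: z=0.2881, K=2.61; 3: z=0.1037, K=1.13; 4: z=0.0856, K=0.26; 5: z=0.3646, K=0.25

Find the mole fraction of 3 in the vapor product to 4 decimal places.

Let ψ = V/F and solve Σ zᵢ(Kᵢ−1)/(1+ψ(Kᵢ−1)) = 0.
g(0) = ΣzᵢKᵢ − 1 = 0.5908 and g(1) = 1 − Σzᵢ/Kᵢ = -1.0308, so a root lies in (0, 1).
Newton iteration, ψ⁰ = 0.51:
  ψ = 0.5100: g = -0.09369, g' = -1.0987 → ψ = 0.4247
  ψ = 0.4247: g = -0.00169, g' = -1.0689 → ψ = 0.4231
Converged at ψ = 0.4231.
Compositions from xᵢ = zᵢ/(1+ψ(Kᵢ−1)), yᵢ = Kᵢxᵢ:
  1: x = 0.0716, y = 0.2758
  2: x = 0.1714, y = 0.4472
  3: x = 0.0983, y = 0.1111
  4: x = 0.1246, y = 0.0324
  5: x = 0.5341, y = 0.1335

y_3 = 0.1111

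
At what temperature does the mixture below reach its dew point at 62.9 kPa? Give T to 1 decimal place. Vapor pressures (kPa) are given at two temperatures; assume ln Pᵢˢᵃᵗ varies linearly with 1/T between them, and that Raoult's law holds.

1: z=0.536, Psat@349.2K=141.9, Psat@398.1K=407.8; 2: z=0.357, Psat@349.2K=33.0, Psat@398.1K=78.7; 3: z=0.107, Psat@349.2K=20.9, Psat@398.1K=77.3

Dew-point temperature: Σzᵢ·P/Pᵢˢᵃᵗ(T) = 1. Interpolate ln Pᵢˢᵃᵗ = aᵢ + bᵢ/T.
  T = 349.2 K: ΣzᵢP/Pᵢˢᵃᵗ = 1.2401
  T = 398.1 K: ΣzᵢP/Pᵢˢᵃᵗ = 0.4551
  T = 373.6 K: ΣzᵢP/Pᵢˢᵃᵗ = 0.7248
  T = 361.4 K: ΣzᵢP/Pᵢˢᵃᵗ = 0.9384
  T = 355.3 K: ΣzᵢP/Pᵢˢᵃᵗ = 1.0758
  T = 358.4 K: ΣzᵢP/Pᵢˢᵃᵗ = 1.0030
  T = 359.9 K: ΣzᵢP/Pᵢˢᵃᵗ = 0.9700
Interpolating between 358.4 K and 359.9 K gives T ≈ 358.5 K.

T = 358.5 K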